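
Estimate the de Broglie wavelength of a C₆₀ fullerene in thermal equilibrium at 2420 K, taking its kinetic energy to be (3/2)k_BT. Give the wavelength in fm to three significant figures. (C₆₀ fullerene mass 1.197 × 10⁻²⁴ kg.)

KE = (3/2)k_BT = 1.5 × 1.381 × 10⁻²³ × 2420 = 5.013 × 10⁻²⁰ J.
p = √(2mKE) = √(2 × 1.197 × 10⁻²⁴ × 5.013 × 10⁻²⁰) = 3.464 × 10⁻²² kg·m/s.
λ = h/p = 1.91 × 10⁻¹² m = 1910 fm.

λ = 1910 fm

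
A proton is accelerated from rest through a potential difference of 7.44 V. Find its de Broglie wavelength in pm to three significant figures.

λ = 10.5 pm

KE = eV = 1.602 × 10⁻¹⁹ × 7.440 = 1.192 × 10⁻¹⁸ J.
p = √(2mKE) = √(2 × 1.673 × 10⁻²⁷ × 1.192 × 10⁻¹⁸) = 6.315 × 10⁻²³ kg·m/s.
λ = h/p = 6.626 × 10⁻³⁴ / 6.315 × 10⁻²³ = 1.05 × 10⁻¹¹ m = 10.5 pm.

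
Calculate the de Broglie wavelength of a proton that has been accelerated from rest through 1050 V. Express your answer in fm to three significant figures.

KE = eV = 1.602 × 10⁻¹⁹ × 1050 = 1.682 × 10⁻¹⁶ J.
p = √(2mKE) = √(2 × 1.673 × 10⁻²⁷ × 1.682 × 10⁻¹⁶) = 7.502 × 10⁻²² kg·m/s.
λ = h/p = 6.626 × 10⁻³⁴ / 7.502 × 10⁻²² = 8.83 × 10⁻¹³ m = 883 fm.

λ = 883 fm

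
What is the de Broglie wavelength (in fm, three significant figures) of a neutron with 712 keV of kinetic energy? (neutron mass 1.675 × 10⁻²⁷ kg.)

KE = 712 keV = 1.141 × 10⁻¹³ J.
p = √(2mKE) = √(2 × 1.675 × 10⁻²⁷ × 1.141 × 10⁻¹³) = 1.955 × 10⁻²⁰ kg·m/s.
λ = h/p = 6.626 × 10⁻³⁴ / 1.955 × 10⁻²⁰ = 3.39 × 10⁻¹⁴ m = 33.9 fm.

λ = 33.9 fm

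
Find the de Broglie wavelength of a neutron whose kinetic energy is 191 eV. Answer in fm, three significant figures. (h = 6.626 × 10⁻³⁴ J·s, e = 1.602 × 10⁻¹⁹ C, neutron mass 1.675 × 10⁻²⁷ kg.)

λ = 2070 fm

KE = 191 eV = 3.060 × 10⁻¹⁷ J.
p = √(2mKE) = √(2 × 1.675 × 10⁻²⁷ × 3.060 × 10⁻¹⁷) = 3.202 × 10⁻²² kg·m/s.
λ = h/p = 6.626 × 10⁻³⁴ / 3.202 × 10⁻²² = 2.07 × 10⁻¹² m = 2070 fm.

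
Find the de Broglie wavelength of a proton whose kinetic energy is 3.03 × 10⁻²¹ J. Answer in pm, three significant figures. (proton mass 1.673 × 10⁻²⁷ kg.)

p = √(2mKE) = √(2 × 1.673 × 10⁻²⁷ × 3.030 × 10⁻²¹) = 3.184 × 10⁻²⁴ kg·m/s.
λ = h/p = 6.626 × 10⁻³⁴ / 3.184 × 10⁻²⁴ = 2.08 × 10⁻¹⁰ m = 208 pm.

λ = 208 pm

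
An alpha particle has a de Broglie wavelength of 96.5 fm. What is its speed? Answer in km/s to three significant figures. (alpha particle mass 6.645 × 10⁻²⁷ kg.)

p = h/λ = 6.626 × 10⁻³⁴ / 9.650 × 10⁻¹⁴ = 6.866 × 10⁻²¹ kg·m/s.
v = p/m = 6.866 × 10⁻²¹ / 6.645 × 10⁻²⁷ = 1.03 × 10⁶ m/s = 1030 km/s.

v = 1030 km/s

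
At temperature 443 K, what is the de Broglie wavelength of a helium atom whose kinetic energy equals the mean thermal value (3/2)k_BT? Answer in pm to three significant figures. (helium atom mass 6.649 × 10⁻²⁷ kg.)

KE = (3/2)k_BT = 1.5 × 1.381 × 10⁻²³ × 443 = 9.177 × 10⁻²¹ J.
p = √(2mKE) = √(2 × 6.649 × 10⁻²⁷ × 9.177 × 10⁻²¹) = 1.105 × 10⁻²³ kg·m/s.
λ = h/p = 6.00 × 10⁻¹¹ m = 60.0 pm.

λ = 60.0 pm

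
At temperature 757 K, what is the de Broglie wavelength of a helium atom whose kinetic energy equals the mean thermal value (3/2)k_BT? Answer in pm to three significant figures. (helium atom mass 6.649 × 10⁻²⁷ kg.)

KE = (3/2)k_BT = 1.5 × 1.381 × 10⁻²³ × 757 = 1.568 × 10⁻²⁰ J.
p = √(2mKE) = √(2 × 6.649 × 10⁻²⁷ × 1.568 × 10⁻²⁰) = 1.444 × 10⁻²³ kg·m/s.
λ = h/p = 4.59 × 10⁻¹¹ m = 45.9 pm.

λ = 45.9 pm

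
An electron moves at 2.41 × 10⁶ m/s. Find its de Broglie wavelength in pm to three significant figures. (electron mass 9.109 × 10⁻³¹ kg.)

λ = 302 pm

p = mv = 9.109 × 10⁻³¹ × 2.41 × 10⁶ = 2.195 × 10⁻²⁴ kg·m/s.
λ = h/p = 6.626 × 10⁻³⁴ / 2.195 × 10⁻²⁴ = 3.02 × 10⁻¹⁰ m = 302 pm.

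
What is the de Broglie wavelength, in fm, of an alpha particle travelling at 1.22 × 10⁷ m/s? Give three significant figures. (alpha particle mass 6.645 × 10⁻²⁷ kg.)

λ = 8.17 fm

p = mv = 6.645 × 10⁻²⁷ × 1.22 × 10⁷ = 8.107 × 10⁻²⁰ kg·m/s.
λ = h/p = 6.626 × 10⁻³⁴ / 8.107 × 10⁻²⁰ = 8.17 × 10⁻¹⁵ m = 8.17 fm.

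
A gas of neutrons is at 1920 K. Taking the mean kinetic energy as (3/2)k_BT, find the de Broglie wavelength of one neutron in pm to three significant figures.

KE = (3/2)k_BT = 1.5 × 1.381 × 10⁻²³ × 1920 = 3.977 × 10⁻²⁰ J.
p = √(2mKE) = √(2 × 1.675 × 10⁻²⁷ × 3.977 × 10⁻²⁰) = 1.154 × 10⁻²³ kg·m/s.
λ = h/p = 5.74 × 10⁻¹¹ m = 57.4 pm.

λ = 57.4 pm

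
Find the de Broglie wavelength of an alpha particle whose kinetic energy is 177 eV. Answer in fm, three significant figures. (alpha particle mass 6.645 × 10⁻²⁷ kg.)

λ = 1080 fm

KE = 177 eV = 2.836 × 10⁻¹⁷ J.
p = √(2mKE) = √(2 × 6.645 × 10⁻²⁷ × 2.836 × 10⁻¹⁷) = 6.139 × 10⁻²² kg·m/s.
λ = h/p = 6.626 × 10⁻³⁴ / 6.139 × 10⁻²² = 1.08 × 10⁻¹² m = 1080 fm.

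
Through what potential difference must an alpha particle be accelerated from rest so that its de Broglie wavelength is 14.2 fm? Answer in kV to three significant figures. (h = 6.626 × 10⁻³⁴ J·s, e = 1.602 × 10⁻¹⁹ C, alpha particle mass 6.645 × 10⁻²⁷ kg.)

V = 511 kV

p = h/λ = 6.626 × 10⁻³⁴ / 1.420 × 10⁻¹⁴ = 4.666 × 10⁻²⁰ kg·m/s.
KE = p²/(2m) = 1.638 × 10⁻¹³ J.
V = KE/2e = 1.638 × 10⁻¹³ / (2 × 1.602 × 10⁻¹⁹) = 511 kV.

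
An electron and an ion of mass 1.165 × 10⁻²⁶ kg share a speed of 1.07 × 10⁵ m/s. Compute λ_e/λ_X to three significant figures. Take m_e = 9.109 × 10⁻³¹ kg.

λ_e/λ_X = 1.28 × 10⁴

At fixed v, p = mv so λ = h/(mv) ∝ 1/m.
λ_e/λ_X = m_X/m_e = 1.165 × 10⁻²⁶/9.109 × 10⁻³¹ = 1.28 × 10⁴.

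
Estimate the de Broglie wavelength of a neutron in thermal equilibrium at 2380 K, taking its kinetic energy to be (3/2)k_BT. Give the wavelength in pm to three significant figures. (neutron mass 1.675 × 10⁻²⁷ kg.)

KE = (3/2)k_BT = 1.5 × 1.381 × 10⁻²³ × 2380 = 4.930 × 10⁻²⁰ J.
p = √(2mKE) = √(2 × 1.675 × 10⁻²⁷ × 4.930 × 10⁻²⁰) = 1.285 × 10⁻²³ kg·m/s.
λ = h/p = 5.16 × 10⁻¹¹ m = 51.6 pm.

λ = 51.6 pm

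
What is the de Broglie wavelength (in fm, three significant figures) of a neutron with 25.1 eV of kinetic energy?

KE = 25.1 eV = 4.021 × 10⁻¹⁸ J.
p = √(2mKE) = √(2 × 1.675 × 10⁻²⁷ × 4.021 × 10⁻¹⁸) = 1.161 × 10⁻²² kg·m/s.
λ = h/p = 6.626 × 10⁻³⁴ / 1.161 × 10⁻²² = 5.71 × 10⁻¹² m = 5710 fm.

λ = 5710 fm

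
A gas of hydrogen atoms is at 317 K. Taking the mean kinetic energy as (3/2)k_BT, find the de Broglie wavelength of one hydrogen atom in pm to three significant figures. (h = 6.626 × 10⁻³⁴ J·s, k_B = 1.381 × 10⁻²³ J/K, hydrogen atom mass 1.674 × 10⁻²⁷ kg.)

λ = 141 pm

KE = (3/2)k_BT = 1.5 × 1.381 × 10⁻²³ × 317 = 6.567 × 10⁻²¹ J.
p = √(2mKE) = √(2 × 1.674 × 10⁻²⁷ × 6.567 × 10⁻²¹) = 4.689 × 10⁻²⁴ kg·m/s.
λ = h/p = 1.41 × 10⁻¹⁰ m = 141 pm.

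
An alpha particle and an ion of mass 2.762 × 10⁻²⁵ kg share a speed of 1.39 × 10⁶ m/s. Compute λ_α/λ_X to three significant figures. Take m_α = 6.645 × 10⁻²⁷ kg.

λ_α/λ_X = 41.6

At fixed v, p = mv so λ = h/(mv) ∝ 1/m.
λ_α/λ_X = m_X/m_α = 2.762 × 10⁻²⁵/6.645 × 10⁻²⁷ = 41.6.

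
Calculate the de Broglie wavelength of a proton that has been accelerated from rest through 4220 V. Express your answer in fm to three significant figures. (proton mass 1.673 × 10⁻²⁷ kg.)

KE = eV = 1.602 × 10⁻¹⁹ × 4220 = 6.760 × 10⁻¹⁶ J.
p = √(2mKE) = √(2 × 1.673 × 10⁻²⁷ × 6.760 × 10⁻¹⁶) = 1.504 × 10⁻²¹ kg·m/s.
λ = h/p = 6.626 × 10⁻³⁴ / 1.504 × 10⁻²¹ = 4.41 × 10⁻¹³ m = 441 fm.

λ = 441 fm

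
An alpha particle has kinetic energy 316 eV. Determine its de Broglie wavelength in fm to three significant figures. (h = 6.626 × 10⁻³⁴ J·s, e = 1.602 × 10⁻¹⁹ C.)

KE = 316 eV = 5.062 × 10⁻¹⁷ J.
p = √(2mKE) = √(2 × 6.645 × 10⁻²⁷ × 5.062 × 10⁻¹⁷) = 8.202 × 10⁻²² kg·m/s.
λ = h/p = 6.626 × 10⁻³⁴ / 8.202 × 10⁻²² = 8.08 × 10⁻¹³ m = 808 fm.

λ = 808 fm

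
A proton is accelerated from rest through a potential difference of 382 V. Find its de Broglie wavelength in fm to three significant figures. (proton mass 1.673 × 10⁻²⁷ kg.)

λ = 1460 fm

KE = eV = 1.602 × 10⁻¹⁹ × 382.0 = 6.120 × 10⁻¹⁷ J.
p = √(2mKE) = √(2 × 1.673 × 10⁻²⁷ × 6.120 × 10⁻¹⁷) = 4.525 × 10⁻²² kg·m/s.
λ = h/p = 6.626 × 10⁻³⁴ / 4.525 × 10⁻²² = 1.46 × 10⁻¹² m = 1460 fm.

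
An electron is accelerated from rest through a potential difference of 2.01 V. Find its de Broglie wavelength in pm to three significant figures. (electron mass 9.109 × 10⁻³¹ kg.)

λ = 865 pm

KE = eV = 1.602 × 10⁻¹⁹ × 2.010 = 3.220 × 10⁻¹⁹ J.
p = √(2mKE) = √(2 × 9.109 × 10⁻³¹ × 3.220 × 10⁻¹⁹) = 7.659 × 10⁻²⁵ kg·m/s.
λ = h/p = 6.626 × 10⁻³⁴ / 7.659 × 10⁻²⁵ = 8.65 × 10⁻¹⁰ m = 865 pm.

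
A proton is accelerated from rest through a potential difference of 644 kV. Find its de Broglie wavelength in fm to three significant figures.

λ = 35.7 fm

KE = eV = 1.602 × 10⁻¹⁹ × 6.440 × 10⁵ = 1.032 × 10⁻¹³ J.
p = √(2mKE) = √(2 × 1.673 × 10⁻²⁷ × 1.032 × 10⁻¹³) = 1.858 × 10⁻²⁰ kg·m/s.
λ = h/p = 6.626 × 10⁻³⁴ / 1.858 × 10⁻²⁰ = 3.57 × 10⁻¹⁴ m = 35.7 fm.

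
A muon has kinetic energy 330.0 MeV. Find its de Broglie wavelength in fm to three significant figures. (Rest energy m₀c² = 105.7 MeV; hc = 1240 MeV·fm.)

Total energy E = KE + m₀c² = 330.0 + 105.7 = 435.7 MeV.
(pc)² = E² − (m₀c²)² = (435.7)² − (105.7)² = 1.787 × 10⁵ MeV², so pc = 422.7 MeV.
λ = hc/(pc) = 1240 MeV·fm / 422.7 MeV = 2.93 fm.

λ = 2.93 fm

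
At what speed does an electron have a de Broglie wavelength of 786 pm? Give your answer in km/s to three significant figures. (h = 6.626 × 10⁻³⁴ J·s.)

p = h/λ = 6.626 × 10⁻³⁴ / 7.860 × 10⁻¹⁰ = 8.430 × 10⁻²⁵ kg·m/s.
v = p/m = 8.430 × 10⁻²⁵ / 9.109 × 10⁻³¹ = 9.25 × 10⁵ m/s = 925 km/s.

v = 925 km/s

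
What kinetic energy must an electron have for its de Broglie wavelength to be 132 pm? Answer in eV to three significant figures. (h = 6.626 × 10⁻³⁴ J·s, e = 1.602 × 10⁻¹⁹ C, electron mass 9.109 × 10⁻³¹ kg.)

p = h/λ = 6.626 × 10⁻³⁴ / 1.320 × 10⁻¹⁰ = 5.020 × 10⁻²⁴ kg·m/s.
KE = p²/(2m) = (5.020 × 10⁻²⁴)² / (2 × 9.109 × 10⁻³¹) = 1.383 × 10⁻¹⁷ J = 86.3 eV.

KE = 86.3 eV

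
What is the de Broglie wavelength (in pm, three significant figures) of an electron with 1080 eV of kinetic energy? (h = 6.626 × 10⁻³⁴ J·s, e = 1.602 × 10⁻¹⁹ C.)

KE = 1080 eV = 1.730 × 10⁻¹⁶ J.
p = √(2mKE) = √(2 × 9.109 × 10⁻³¹ × 1.730 × 10⁻¹⁶) = 1.775 × 10⁻²³ kg·m/s.
λ = h/p = 6.626 × 10⁻³⁴ / 1.775 × 10⁻²³ = 3.73 × 10⁻¹¹ m = 37.3 pm.

λ = 37.3 pm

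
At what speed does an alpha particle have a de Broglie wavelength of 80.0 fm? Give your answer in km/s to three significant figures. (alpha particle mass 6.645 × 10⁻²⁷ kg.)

p = h/λ = 6.626 × 10⁻³⁴ / 8.000 × 10⁻¹⁴ = 8.282 × 10⁻²¹ kg·m/s.
v = p/m = 8.282 × 10⁻²¹ / 6.645 × 10⁻²⁷ = 1.25 × 10⁶ m/s = 1250 km/s.

v = 1250 km/s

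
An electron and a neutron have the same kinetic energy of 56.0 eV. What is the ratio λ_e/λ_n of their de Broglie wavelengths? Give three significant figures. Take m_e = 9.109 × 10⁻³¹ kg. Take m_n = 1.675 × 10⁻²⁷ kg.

At fixed KE, p = √(2mKE) so λ = h/p ∝ 1/√m.
λ_e/λ_n = √(m_n/m_e) = √(1.675 × 10⁻²⁷/9.109 × 10⁻³¹) = √(1839) = 42.9.

λ_e/λ_n = 42.9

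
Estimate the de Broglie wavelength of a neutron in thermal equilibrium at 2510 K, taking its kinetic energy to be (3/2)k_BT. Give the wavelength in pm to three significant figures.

KE = (3/2)k_BT = 1.5 × 1.381 × 10⁻²³ × 2510 = 5.199 × 10⁻²⁰ J.
p = √(2mKE) = √(2 × 1.675 × 10⁻²⁷ × 5.199 × 10⁻²⁰) = 1.320 × 10⁻²³ kg·m/s.
λ = h/p = 5.02 × 10⁻¹¹ m = 50.2 pm.

λ = 50.2 pm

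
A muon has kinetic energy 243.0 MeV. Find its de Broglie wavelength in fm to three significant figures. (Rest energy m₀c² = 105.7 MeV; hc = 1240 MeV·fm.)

Total energy E = KE + m₀c² = 243.0 + 105.7 = 348.7 MeV.
(pc)² = E² − (m₀c²)² = (348.7)² − (105.7)² = 1.104 × 10⁵ MeV², so pc = 332.3 MeV.
λ = hc/(pc) = 1240 MeV·fm / 332.3 MeV = 3.73 fm.

λ = 3.73 fm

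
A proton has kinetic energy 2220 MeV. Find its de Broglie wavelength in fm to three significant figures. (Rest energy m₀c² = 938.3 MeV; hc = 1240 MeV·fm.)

Total energy E = KE + m₀c² = 2220 + 938.3 = 3158.3 MeV.
(pc)² = E² − (m₀c²)² = (3158.3)² − (938.3)² = 9.094 × 10⁶ MeV², so pc = 3016 MeV.
λ = hc/(pc) = 1240 MeV·fm / 3016 MeV = 0.411 fm.

λ = 0.411 fm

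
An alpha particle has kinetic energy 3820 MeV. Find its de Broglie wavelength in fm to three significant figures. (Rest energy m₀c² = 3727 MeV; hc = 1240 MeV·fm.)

Total energy E = KE + m₀c² = 3820 + 3727 = 7547 MeV.
(pc)² = E² − (m₀c²)² = (7547)² − (3727)² = 4.307 × 10⁷ MeV², so pc = 6563 MeV.
λ = hc/(pc) = 1240 MeV·fm / 6563 MeV = 0.189 fm.

λ = 0.189 fm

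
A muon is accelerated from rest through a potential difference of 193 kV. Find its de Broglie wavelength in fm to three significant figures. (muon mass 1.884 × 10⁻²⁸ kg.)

λ = 194 fm

KE = eV = 1.602 × 10⁻¹⁹ × 1.930 × 10⁵ = 3.092 × 10⁻¹⁴ J.
p = √(2mKE) = √(2 × 1.884 × 10⁻²⁸ × 3.092 × 10⁻¹⁴) = 3.413 × 10⁻²¹ kg·m/s.
λ = h/p = 6.626 × 10⁻³⁴ / 3.413 × 10⁻²¹ = 1.94 × 10⁻¹³ m = 194 fm.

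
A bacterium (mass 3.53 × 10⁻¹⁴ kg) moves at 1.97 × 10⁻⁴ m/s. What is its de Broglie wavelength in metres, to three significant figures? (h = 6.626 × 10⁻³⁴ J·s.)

p = mv = 3.53 × 10⁻¹⁴ × 1.97 × 10⁻⁴ = 6.954 × 10⁻¹⁸ kg·m/s.
λ = h/p = 6.626 × 10⁻³⁴ / 6.954 × 10⁻¹⁸ = 9.53 × 10⁻¹⁷ m.

λ = 9.53 × 10⁻¹⁷ m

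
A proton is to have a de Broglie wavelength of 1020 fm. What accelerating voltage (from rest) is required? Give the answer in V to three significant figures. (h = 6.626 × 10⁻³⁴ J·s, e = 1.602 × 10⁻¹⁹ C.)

p = h/λ = 6.626 × 10⁻³⁴ / 1.020 × 10⁻¹² = 6.496 × 10⁻²² kg·m/s.
KE = p²/(2m) = 1.261 × 10⁻¹⁶ J.
V = KE/e = 1.261 × 10⁻¹⁶ / (1.602 × 10⁻¹⁹) = 787 V.

V = 787 V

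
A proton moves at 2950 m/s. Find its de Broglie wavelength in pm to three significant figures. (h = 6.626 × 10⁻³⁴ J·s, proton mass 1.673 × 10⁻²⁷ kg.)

λ = 134 pm

p = mv = 1.673 × 10⁻²⁷ × 2950 = 4.935 × 10⁻²⁴ kg·m/s.
λ = h/p = 6.626 × 10⁻³⁴ / 4.935 × 10⁻²⁴ = 1.34 × 10⁻¹⁰ m = 134 pm.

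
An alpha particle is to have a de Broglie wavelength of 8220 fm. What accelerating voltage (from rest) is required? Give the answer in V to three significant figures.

p = h/λ = 6.626 × 10⁻³⁴ / 8.220 × 10⁻¹² = 8.061 × 10⁻²³ kg·m/s.
KE = p²/(2m) = 4.889 × 10⁻¹⁹ J.
V = KE/2e = 4.889 × 10⁻¹⁹ / (2 × 1.602 × 10⁻¹⁹) = 1.53 V.

V = 1.53 V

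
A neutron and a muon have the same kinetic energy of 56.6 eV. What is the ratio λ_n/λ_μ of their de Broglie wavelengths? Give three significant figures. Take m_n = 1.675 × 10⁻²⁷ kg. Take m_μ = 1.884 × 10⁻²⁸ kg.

λ_n/λ_μ = 0.335

At fixed KE, p = √(2mKE) so λ = h/p ∝ 1/√m.
λ_n/λ_μ = √(m_μ/m_n) = √(1.884 × 10⁻²⁸/1.675 × 10⁻²⁷) = √(0.1125) = 0.335.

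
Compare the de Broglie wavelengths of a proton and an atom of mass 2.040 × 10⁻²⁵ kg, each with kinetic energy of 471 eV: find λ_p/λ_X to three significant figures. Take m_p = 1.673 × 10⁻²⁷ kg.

λ_p/λ_X = 11.0

At fixed KE, p = √(2mKE) so λ = h/p ∝ 1/√m.
λ_p/λ_X = √(m_X/m_p) = √(2.040 × 10⁻²⁵/1.673 × 10⁻²⁷) = √(121.9) = 11.0.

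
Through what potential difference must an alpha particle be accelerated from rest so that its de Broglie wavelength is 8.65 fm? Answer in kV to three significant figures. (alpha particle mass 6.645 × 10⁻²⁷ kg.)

V = 1380 kV

p = h/λ = 6.626 × 10⁻³⁴ / 8.650 × 10⁻¹⁵ = 7.660 × 10⁻²⁰ kg·m/s.
KE = p²/(2m) = 4.415 × 10⁻¹³ J.
V = KE/2e = 4.415 × 10⁻¹³ / (2 × 1.602 × 10⁻¹⁹) = 1380 kV.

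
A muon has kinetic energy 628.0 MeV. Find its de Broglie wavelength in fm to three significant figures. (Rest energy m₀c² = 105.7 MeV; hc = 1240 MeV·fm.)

λ = 1.71 fm

Total energy E = KE + m₀c² = 628.0 + 105.7 = 733.7 MeV.
(pc)² = E² − (m₀c²)² = (733.7)² − (105.7)² = 5.271 × 10⁵ MeV², so pc = 726.0 MeV.
λ = hc/(pc) = 1240 MeV·fm / 726.0 MeV = 1.71 fm.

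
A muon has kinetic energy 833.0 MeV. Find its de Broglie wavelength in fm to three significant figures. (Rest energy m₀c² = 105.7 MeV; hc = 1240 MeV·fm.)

λ = 1.33 fm

Total energy E = KE + m₀c² = 833.0 + 105.7 = 938.7 MeV.
(pc)² = E² − (m₀c²)² = (938.7)² − (105.7)² = 8.700 × 10⁵ MeV², so pc = 932.7 MeV.
λ = hc/(pc) = 1240 MeV·fm / 932.7 MeV = 1.33 fm.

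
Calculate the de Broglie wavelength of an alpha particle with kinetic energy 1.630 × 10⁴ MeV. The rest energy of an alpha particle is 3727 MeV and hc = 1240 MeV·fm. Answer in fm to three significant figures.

Total energy E = KE + m₀c² = 1.630 × 10⁴ + 3727 = 20027 MeV.
(pc)² = E² − (m₀c²)² = (20027)² − (3727)² = 3.872 × 10⁸ MeV², so pc = 1.968 × 10⁴ MeV.
λ = hc/(pc) = 1240 MeV·fm / 1.968 × 10⁴ MeV = 0.0630 fm.

λ = 0.0630 fm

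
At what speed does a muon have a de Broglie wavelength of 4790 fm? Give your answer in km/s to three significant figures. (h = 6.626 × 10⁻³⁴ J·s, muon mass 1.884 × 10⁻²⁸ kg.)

p = h/λ = 6.626 × 10⁻³⁴ / 4.790 × 10⁻¹² = 1.383 × 10⁻²² kg·m/s.
v = p/m = 1.383 × 10⁻²² / 1.884 × 10⁻²⁸ = 7.34 × 10⁵ m/s = 734 km/s.

v = 734 km/s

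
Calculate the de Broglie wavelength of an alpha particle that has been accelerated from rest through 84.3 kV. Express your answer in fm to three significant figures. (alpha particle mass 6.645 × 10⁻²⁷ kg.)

KE = 2eV = 2 × 1.602 × 10⁻¹⁹ × 8.430 × 10⁴ = 2.701 × 10⁻¹⁴ J.
p = √(2mKE) = √(2 × 6.645 × 10⁻²⁷ × 2.701 × 10⁻¹⁴) = 1.895 × 10⁻²⁰ kg·m/s.
λ = h/p = 6.626 × 10⁻³⁴ / 1.895 × 10⁻²⁰ = 3.50 × 10⁻¹⁴ m = 35.0 fm.

λ = 35.0 fm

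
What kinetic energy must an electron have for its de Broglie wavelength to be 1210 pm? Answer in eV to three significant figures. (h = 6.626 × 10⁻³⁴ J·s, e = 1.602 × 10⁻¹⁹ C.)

KE = 1.03 eV

p = h/λ = 6.626 × 10⁻³⁴ / 1.210 × 10⁻⁹ = 5.476 × 10⁻²⁵ kg·m/s.
KE = p²/(2m) = (5.476 × 10⁻²⁵)² / (2 × 9.109 × 10⁻³¹) = 1.646 × 10⁻¹⁹ J = 1.03 eV.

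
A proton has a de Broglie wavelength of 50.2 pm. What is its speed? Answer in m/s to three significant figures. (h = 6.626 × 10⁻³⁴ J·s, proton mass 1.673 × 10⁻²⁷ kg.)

v = 7890 m/s

p = h/λ = 6.626 × 10⁻³⁴ / 5.020 × 10⁻¹¹ = 1.320 × 10⁻²³ kg·m/s.
v = p/m = 1.320 × 10⁻²³ / 1.673 × 10⁻²⁷ = 7.89 × 10³ m/s = 7890 m/s.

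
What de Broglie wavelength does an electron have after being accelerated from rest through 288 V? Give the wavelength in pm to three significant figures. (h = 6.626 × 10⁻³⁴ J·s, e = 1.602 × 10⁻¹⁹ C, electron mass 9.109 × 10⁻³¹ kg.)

λ = 72.3 pm

KE = eV = 1.602 × 10⁻¹⁹ × 288.0 = 4.614 × 10⁻¹⁷ J.
p = √(2mKE) = √(2 × 9.109 × 10⁻³¹ × 4.614 × 10⁻¹⁷) = 9.168 × 10⁻²⁴ kg·m/s.
λ = h/p = 6.626 × 10⁻³⁴ / 9.168 × 10⁻²⁴ = 7.23 × 10⁻¹¹ m = 72.3 pm.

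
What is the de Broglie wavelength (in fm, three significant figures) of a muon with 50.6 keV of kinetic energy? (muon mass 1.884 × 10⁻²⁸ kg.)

KE = 50.6 keV = 8.106 × 10⁻¹⁵ J.
p = √(2mKE) = √(2 × 1.884 × 10⁻²⁸ × 8.106 × 10⁻¹⁵) = 1.748 × 10⁻²¹ kg·m/s.
λ = h/p = 6.626 × 10⁻³⁴ / 1.748 × 10⁻²¹ = 3.79 × 10⁻¹³ m = 379 fm.

λ = 379 fm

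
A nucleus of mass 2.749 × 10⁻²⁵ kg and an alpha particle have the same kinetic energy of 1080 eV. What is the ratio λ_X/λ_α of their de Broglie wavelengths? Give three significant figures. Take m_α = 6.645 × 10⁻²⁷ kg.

At fixed KE, p = √(2mKE) so λ = h/p ∝ 1/√m.
λ_X/λ_α = √(m_α/m_X) = √(6.645 × 10⁻²⁷/2.749 × 10⁻²⁵) = √(0.02417) = 0.155.

λ_X/λ_α = 0.155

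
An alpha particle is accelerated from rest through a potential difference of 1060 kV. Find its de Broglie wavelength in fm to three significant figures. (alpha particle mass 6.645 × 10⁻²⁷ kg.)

KE = 2eV = 2 × 1.602 × 10⁻¹⁹ × 1.060 × 10⁶ = 3.396 × 10⁻¹³ J.
p = √(2mKE) = √(2 × 6.645 × 10⁻²⁷ × 3.396 × 10⁻¹³) = 6.718 × 10⁻²⁰ kg·m/s.
λ = h/p = 6.626 × 10⁻³⁴ / 6.718 × 10⁻²⁰ = 9.86 × 10⁻¹⁵ m = 9.86 fm.

λ = 9.86 fm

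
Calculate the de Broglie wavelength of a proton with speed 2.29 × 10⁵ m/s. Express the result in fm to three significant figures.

p = mv = 1.673 × 10⁻²⁷ × 2.29 × 10⁵ = 3.831 × 10⁻²² kg·m/s.
λ = h/p = 6.626 × 10⁻³⁴ / 3.831 × 10⁻²² = 1.73 × 10⁻¹² m = 1730 fm.

λ = 1730 fm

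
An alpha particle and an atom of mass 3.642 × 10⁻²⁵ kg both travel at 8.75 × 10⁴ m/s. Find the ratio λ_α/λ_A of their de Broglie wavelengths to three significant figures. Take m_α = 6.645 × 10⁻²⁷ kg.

At fixed v, p = mv so λ = h/(mv) ∝ 1/m.
λ_α/λ_A = m_A/m_α = 3.642 × 10⁻²⁵/6.645 × 10⁻²⁷ = 54.8.

λ_α/λ_A = 54.8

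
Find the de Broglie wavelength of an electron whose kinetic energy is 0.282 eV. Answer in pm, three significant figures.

λ = 2310 pm

KE = 0.282 eV = 4.518 × 10⁻²⁰ J.
p = √(2mKE) = √(2 × 9.109 × 10⁻³¹ × 4.518 × 10⁻²⁰) = 2.869 × 10⁻²⁵ kg·m/s.
λ = h/p = 6.626 × 10⁻³⁴ / 2.869 × 10⁻²⁵ = 2.31 × 10⁻⁹ m = 2310 pm.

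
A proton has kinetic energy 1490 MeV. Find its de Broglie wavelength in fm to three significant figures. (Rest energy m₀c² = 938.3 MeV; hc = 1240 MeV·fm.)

Total energy E = KE + m₀c² = 1490 + 938.3 = 2428.3 MeV.
(pc)² = E² − (m₀c²)² = (2428.3)² − (938.3)² = 5.016 × 10⁶ MeV², so pc = 2240 MeV.
λ = hc/(pc) = 1240 MeV·fm / 2240 MeV = 0.554 fm.

λ = 0.554 fm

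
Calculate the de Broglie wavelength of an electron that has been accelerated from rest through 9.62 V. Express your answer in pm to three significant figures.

λ = 395 pm

KE = eV = 1.602 × 10⁻¹⁹ × 9.620 = 1.541 × 10⁻¹⁸ J.
p = √(2mKE) = √(2 × 9.109 × 10⁻³¹ × 1.541 × 10⁻¹⁸) = 1.676 × 10⁻²⁴ kg·m/s.
λ = h/p = 6.626 × 10⁻³⁴ / 1.676 × 10⁻²⁴ = 3.95 × 10⁻¹⁰ m = 395 pm.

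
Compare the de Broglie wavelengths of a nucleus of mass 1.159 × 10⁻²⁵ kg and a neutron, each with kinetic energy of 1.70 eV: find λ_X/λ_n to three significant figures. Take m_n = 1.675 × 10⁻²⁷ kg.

λ_X/λ_n = 0.120

At fixed KE, p = √(2mKE) so λ = h/p ∝ 1/√m.
λ_X/λ_n = √(m_n/m_X) = √(1.675 × 10⁻²⁷/1.159 × 10⁻²⁵) = √(0.01445) = 0.120.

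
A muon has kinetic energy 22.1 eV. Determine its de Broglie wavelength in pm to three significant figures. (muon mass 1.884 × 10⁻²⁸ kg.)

λ = 18.1 pm

KE = 22.1 eV = 3.540 × 10⁻¹⁸ J.
p = √(2mKE) = √(2 × 1.884 × 10⁻²⁸ × 3.540 × 10⁻¹⁸) = 3.652 × 10⁻²³ kg·m/s.
λ = h/p = 6.626 × 10⁻³⁴ / 3.652 × 10⁻²³ = 1.81 × 10⁻¹¹ m = 18.1 pm.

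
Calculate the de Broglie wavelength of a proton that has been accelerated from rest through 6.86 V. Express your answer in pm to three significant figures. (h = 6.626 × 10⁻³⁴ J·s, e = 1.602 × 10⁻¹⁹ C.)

λ = 10.9 pm

KE = eV = 1.602 × 10⁻¹⁹ × 6.860 = 1.099 × 10⁻¹⁸ J.
p = √(2mKE) = √(2 × 1.673 × 10⁻²⁷ × 1.099 × 10⁻¹⁸) = 6.064 × 10⁻²³ kg·m/s.
λ = h/p = 6.626 × 10⁻³⁴ / 6.064 × 10⁻²³ = 1.09 × 10⁻¹¹ m = 10.9 pm.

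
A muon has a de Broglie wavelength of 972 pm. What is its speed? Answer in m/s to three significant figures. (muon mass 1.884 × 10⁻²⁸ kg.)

p = h/λ = 6.626 × 10⁻³⁴ / 9.720 × 10⁻¹⁰ = 6.817 × 10⁻²⁵ kg·m/s.
v = p/m = 6.817 × 10⁻²⁵ / 1.884 × 10⁻²⁸ = 3.62 × 10³ m/s = 3620 m/s.

v = 3620 m/s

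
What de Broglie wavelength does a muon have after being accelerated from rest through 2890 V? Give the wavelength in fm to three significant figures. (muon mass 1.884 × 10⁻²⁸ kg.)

KE = eV = 1.602 × 10⁻¹⁹ × 2890 = 4.630 × 10⁻¹⁶ J.
p = √(2mKE) = √(2 × 1.884 × 10⁻²⁸ × 4.630 × 10⁻¹⁶) = 4.177 × 10⁻²² kg·m/s.
λ = h/p = 6.626 × 10⁻³⁴ / 4.177 × 10⁻²² = 1.59 × 10⁻¹² m = 1590 fm.

λ = 1590 fm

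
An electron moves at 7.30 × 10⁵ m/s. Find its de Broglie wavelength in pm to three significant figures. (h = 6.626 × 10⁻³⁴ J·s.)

p = mv = 9.109 × 10⁻³¹ × 7.30 × 10⁵ = 6.650 × 10⁻²⁵ kg·m/s.
λ = h/p = 6.626 × 10⁻³⁴ / 6.650 × 10⁻²⁵ = 9.96 × 10⁻¹⁰ m = 996 pm.

λ = 996 pm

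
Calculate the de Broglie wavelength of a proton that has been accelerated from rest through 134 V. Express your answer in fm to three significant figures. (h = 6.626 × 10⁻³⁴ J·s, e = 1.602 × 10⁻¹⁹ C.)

KE = eV = 1.602 × 10⁻¹⁹ × 134.0 = 2.147 × 10⁻¹⁷ J.
p = √(2mKE) = √(2 × 1.673 × 10⁻²⁷ × 2.147 × 10⁻¹⁷) = 2.680 × 10⁻²² kg·m/s.
λ = h/p = 6.626 × 10⁻³⁴ / 2.680 × 10⁻²² = 2.47 × 10⁻¹² m = 2470 fm.

λ = 2470 fm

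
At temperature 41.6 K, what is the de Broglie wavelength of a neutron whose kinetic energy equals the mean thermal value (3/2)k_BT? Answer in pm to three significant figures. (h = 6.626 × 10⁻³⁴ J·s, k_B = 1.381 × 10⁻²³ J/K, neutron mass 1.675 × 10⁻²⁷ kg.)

λ = 390 pm

KE = (3/2)k_BT = 1.5 × 1.381 × 10⁻²³ × 41.6 = 8.617 × 10⁻²² J.
p = √(2mKE) = √(2 × 1.675 × 10⁻²⁷ × 8.617 × 10⁻²²) = 1.699 × 10⁻²⁴ kg·m/s.
λ = h/p = 3.90 × 10⁻¹⁰ m = 390 pm.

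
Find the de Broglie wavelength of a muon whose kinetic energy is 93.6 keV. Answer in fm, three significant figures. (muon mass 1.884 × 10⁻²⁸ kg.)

λ = 279 fm

KE = 93.6 keV = 1.499 × 10⁻¹⁴ J.
p = √(2mKE) = √(2 × 1.884 × 10⁻²⁸ × 1.499 × 10⁻¹⁴) = 2.377 × 10⁻²¹ kg·m/s.
λ = h/p = 6.626 × 10⁻³⁴ / 2.377 × 10⁻²¹ = 2.79 × 10⁻¹³ m = 279 fm.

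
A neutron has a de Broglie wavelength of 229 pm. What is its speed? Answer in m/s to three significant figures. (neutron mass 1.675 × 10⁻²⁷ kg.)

p = h/λ = 6.626 × 10⁻³⁴ / 2.290 × 10⁻¹⁰ = 2.893 × 10⁻²⁴ kg·m/s.
v = p/m = 2.893 × 10⁻²⁴ / 1.675 × 10⁻²⁷ = 1.73 × 10³ m/s = 1730 m/s.

v = 1730 m/s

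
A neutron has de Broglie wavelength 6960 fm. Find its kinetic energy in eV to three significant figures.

KE = 16.9 eV

p = h/λ = 6.626 × 10⁻³⁴ / 6.960 × 10⁻¹² = 9.520 × 10⁻²³ kg·m/s.
KE = p²/(2m) = (9.520 × 10⁻²³)² / (2 × 1.675 × 10⁻²⁷) = 2.705 × 10⁻¹⁸ J = 16.9 eV.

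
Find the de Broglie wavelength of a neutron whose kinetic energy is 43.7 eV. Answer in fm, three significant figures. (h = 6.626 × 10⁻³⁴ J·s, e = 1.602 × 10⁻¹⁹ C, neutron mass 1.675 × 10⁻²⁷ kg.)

KE = 43.7 eV = 7.001 × 10⁻¹⁸ J.
p = √(2mKE) = √(2 × 1.675 × 10⁻²⁷ × 7.001 × 10⁻¹⁸) = 1.531 × 10⁻²² kg·m/s.
λ = h/p = 6.626 × 10⁻³⁴ / 1.531 × 10⁻²² = 4.33 × 10⁻¹² m = 4330 fm.

λ = 4330 fm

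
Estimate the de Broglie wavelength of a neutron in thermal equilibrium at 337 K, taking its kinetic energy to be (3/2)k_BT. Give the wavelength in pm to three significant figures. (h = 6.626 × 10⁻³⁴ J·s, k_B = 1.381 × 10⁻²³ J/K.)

KE = (3/2)k_BT = 1.5 × 1.381 × 10⁻²³ × 337 = 6.981 × 10⁻²¹ J.
p = √(2mKE) = √(2 × 1.675 × 10⁻²⁷ × 6.981 × 10⁻²¹) = 4.836 × 10⁻²⁴ kg·m/s.
λ = h/p = 1.37 × 10⁻¹⁰ m = 137 pm.

λ = 137 pm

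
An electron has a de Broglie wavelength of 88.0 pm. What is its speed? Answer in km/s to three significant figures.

p = h/λ = 6.626 × 10⁻³⁴ / 8.800 × 10⁻¹¹ = 7.530 × 10⁻²⁴ kg·m/s.
v = p/m = 7.530 × 10⁻²⁴ / 9.109 × 10⁻³¹ = 8.27 × 10⁶ m/s = 8270 km/s.

v = 8270 km/s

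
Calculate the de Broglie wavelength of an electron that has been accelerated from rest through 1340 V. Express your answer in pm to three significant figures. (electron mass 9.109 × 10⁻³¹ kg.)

KE = eV = 1.602 × 10⁻¹⁹ × 1340 = 2.147 × 10⁻¹⁶ J.
p = √(2mKE) = √(2 × 9.109 × 10⁻³¹ × 2.147 × 10⁻¹⁶) = 1.978 × 10⁻²³ kg·m/s.
λ = h/p = 6.626 × 10⁻³⁴ / 1.978 × 10⁻²³ = 3.35 × 10⁻¹¹ m = 33.5 pm.

λ = 33.5 pm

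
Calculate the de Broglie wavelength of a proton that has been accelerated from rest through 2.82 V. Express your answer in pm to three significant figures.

λ = 17.0 pm

KE = eV = 1.602 × 10⁻¹⁹ × 2.820 = 4.518 × 10⁻¹⁹ J.
p = √(2mKE) = √(2 × 1.673 × 10⁻²⁷ × 4.518 × 10⁻¹⁹) = 3.888 × 10⁻²³ kg·m/s.
λ = h/p = 6.626 × 10⁻³⁴ / 3.888 × 10⁻²³ = 1.70 × 10⁻¹¹ m = 17.0 pm.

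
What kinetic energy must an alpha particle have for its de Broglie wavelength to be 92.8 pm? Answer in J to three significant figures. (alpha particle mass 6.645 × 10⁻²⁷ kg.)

KE = 3.84 × 10⁻²¹ J

p = h/λ = 6.626 × 10⁻³⁴ / 9.280 × 10⁻¹¹ = 7.140 × 10⁻²⁴ kg·m/s.
KE = p²/(2m) = (7.140 × 10⁻²⁴)² / (2 × 6.645 × 10⁻²⁷) = 3.836 × 10⁻²¹ J = 3.84 × 10⁻²¹ J.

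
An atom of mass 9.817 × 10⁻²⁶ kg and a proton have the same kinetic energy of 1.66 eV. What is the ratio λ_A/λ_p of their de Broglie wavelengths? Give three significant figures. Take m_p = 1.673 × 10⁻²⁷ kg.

λ_A/λ_p = 0.131

At fixed KE, p = √(2mKE) so λ = h/p ∝ 1/√m.
λ_A/λ_p = √(m_p/m_A) = √(1.673 × 10⁻²⁷/9.817 × 10⁻²⁶) = √(0.01704) = 0.131.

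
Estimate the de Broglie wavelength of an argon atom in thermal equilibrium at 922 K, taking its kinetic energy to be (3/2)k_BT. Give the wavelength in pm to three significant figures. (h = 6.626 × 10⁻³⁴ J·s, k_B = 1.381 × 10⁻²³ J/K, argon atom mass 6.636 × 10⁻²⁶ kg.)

λ = 13.2 pm

KE = (3/2)k_BT = 1.5 × 1.381 × 10⁻²³ × 922 = 1.910 × 10⁻²⁰ J.
p = √(2mKE) = √(2 × 6.636 × 10⁻²⁶ × 1.910 × 10⁻²⁰) = 5.035 × 10⁻²³ kg·m/s.
λ = h/p = 1.32 × 10⁻¹¹ m = 13.2 pm.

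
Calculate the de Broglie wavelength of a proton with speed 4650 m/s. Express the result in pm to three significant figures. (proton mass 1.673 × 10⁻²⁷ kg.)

λ = 85.2 pm

p = mv = 1.673 × 10⁻²⁷ × 4650 = 7.779 × 10⁻²⁴ kg·m/s.
λ = h/p = 6.626 × 10⁻³⁴ / 7.779 × 10⁻²⁴ = 8.52 × 10⁻¹¹ m = 85.2 pm.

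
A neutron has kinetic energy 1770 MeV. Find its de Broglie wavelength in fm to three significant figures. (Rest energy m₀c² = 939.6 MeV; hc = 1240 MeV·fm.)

λ = 0.488 fm

Total energy E = KE + m₀c² = 1770 + 939.6 = 2709.6 MeV.
(pc)² = E² − (m₀c²)² = (2709.6)² − (939.6)² = 6.459 × 10⁶ MeV², so pc = 2541 MeV.
λ = hc/(pc) = 1240 MeV·fm / 2541 MeV = 0.488 fm.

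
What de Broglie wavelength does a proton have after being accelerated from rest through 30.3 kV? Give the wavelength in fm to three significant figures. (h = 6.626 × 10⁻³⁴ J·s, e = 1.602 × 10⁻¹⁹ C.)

KE = eV = 1.602 × 10⁻¹⁹ × 3.030 × 10⁴ = 4.854 × 10⁻¹⁵ J.
p = √(2mKE) = √(2 × 1.673 × 10⁻²⁷ × 4.854 × 10⁻¹⁵) = 4.030 × 10⁻²¹ kg·m/s.
λ = h/p = 6.626 × 10⁻³⁴ / 4.030 × 10⁻²¹ = 1.64 × 10⁻¹³ m = 164 fm.

λ = 164 fm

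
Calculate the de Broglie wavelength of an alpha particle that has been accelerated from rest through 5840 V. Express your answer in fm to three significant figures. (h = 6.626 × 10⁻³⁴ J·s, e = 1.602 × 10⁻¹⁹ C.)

λ = 133 fm

KE = 2eV = 2 × 1.602 × 10⁻¹⁹ × 5840 = 1.871 × 10⁻¹⁵ J.
p = √(2mKE) = √(2 × 6.645 × 10⁻²⁷ × 1.871 × 10⁻¹⁵) = 4.987 × 10⁻²¹ kg·m/s.
λ = h/p = 6.626 × 10⁻³⁴ / 4.987 × 10⁻²¹ = 1.33 × 10⁻¹³ m = 133 fm.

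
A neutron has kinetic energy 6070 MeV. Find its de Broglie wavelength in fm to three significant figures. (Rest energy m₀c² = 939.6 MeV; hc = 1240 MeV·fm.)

Total energy E = KE + m₀c² = 6070 + 939.6 = 7009.6 MeV.
(pc)² = E² − (m₀c²)² = (7009.6)² − (939.6)² = 4.825 × 10⁷ MeV², so pc = 6946 MeV.
λ = hc/(pc) = 1240 MeV·fm / 6946 MeV = 0.179 fm.

λ = 0.179 fm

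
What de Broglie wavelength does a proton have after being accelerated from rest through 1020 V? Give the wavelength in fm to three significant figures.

λ = 896 fm

KE = eV = 1.602 × 10⁻¹⁹ × 1020 = 1.634 × 10⁻¹⁶ J.
p = √(2mKE) = √(2 × 1.673 × 10⁻²⁷ × 1.634 × 10⁻¹⁶) = 7.394 × 10⁻²² kg·m/s.
λ = h/p = 6.626 × 10⁻³⁴ / 7.394 × 10⁻²² = 8.96 × 10⁻¹³ m = 896 fm.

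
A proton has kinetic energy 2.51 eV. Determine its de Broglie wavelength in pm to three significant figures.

λ = 18.1 pm

KE = 2.51 eV = 4.021 × 10⁻¹⁹ J.
p = √(2mKE) = √(2 × 1.673 × 10⁻²⁷ × 4.021 × 10⁻¹⁹) = 3.668 × 10⁻²³ kg·m/s.
λ = h/p = 6.626 × 10⁻³⁴ / 3.668 × 10⁻²³ = 1.81 × 10⁻¹¹ m = 18.1 pm.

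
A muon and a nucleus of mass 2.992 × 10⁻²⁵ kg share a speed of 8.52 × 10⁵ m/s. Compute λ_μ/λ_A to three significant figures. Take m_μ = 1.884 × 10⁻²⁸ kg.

λ_μ/λ_A = 1590

At fixed v, p = mv so λ = h/(mv) ∝ 1/m.
λ_μ/λ_A = m_A/m_μ = 2.992 × 10⁻²⁵/1.884 × 10⁻²⁸ = 1590.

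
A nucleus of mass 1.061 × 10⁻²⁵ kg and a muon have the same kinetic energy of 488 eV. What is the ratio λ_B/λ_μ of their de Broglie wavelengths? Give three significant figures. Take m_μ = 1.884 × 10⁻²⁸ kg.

λ_B/λ_μ = 0.0421

At fixed KE, p = √(2mKE) so λ = h/p ∝ 1/√m.
λ_B/λ_μ = √(m_μ/m_B) = √(1.884 × 10⁻²⁸/1.061 × 10⁻²⁵) = √(1.776 × 10⁻³) = 0.0421.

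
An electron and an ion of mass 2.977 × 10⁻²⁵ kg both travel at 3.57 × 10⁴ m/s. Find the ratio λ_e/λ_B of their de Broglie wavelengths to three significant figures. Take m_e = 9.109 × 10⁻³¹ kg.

At fixed v, p = mv so λ = h/(mv) ∝ 1/m.
λ_e/λ_B = m_B/m_e = 2.977 × 10⁻²⁵/9.109 × 10⁻³¹ = 3.27 × 10⁵.

λ_e/λ_B = 3.27 × 10⁵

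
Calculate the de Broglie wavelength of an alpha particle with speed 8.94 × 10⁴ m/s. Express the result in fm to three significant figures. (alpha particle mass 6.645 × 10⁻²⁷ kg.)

λ = 1120 fm

p = mv = 6.645 × 10⁻²⁷ × 8.94 × 10⁴ = 5.941 × 10⁻²² kg·m/s.
λ = h/p = 6.626 × 10⁻³⁴ / 5.941 × 10⁻²² = 1.12 × 10⁻¹² m = 1120 fm.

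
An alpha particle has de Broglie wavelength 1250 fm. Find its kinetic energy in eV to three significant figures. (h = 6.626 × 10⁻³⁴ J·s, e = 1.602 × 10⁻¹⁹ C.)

KE = 132 eV

p = h/λ = 6.626 × 10⁻³⁴ / 1.250 × 10⁻¹² = 5.301 × 10⁻²² kg·m/s.
KE = p²/(2m) = (5.301 × 10⁻²²)² / (2 × 6.645 × 10⁻²⁷) = 2.114 × 10⁻¹⁷ J = 132 eV.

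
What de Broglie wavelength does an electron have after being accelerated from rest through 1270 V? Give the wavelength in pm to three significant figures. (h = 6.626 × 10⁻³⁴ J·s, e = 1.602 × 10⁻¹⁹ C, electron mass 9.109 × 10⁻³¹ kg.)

λ = 34.4 pm

KE = eV = 1.602 × 10⁻¹⁹ × 1270 = 2.035 × 10⁻¹⁶ J.
p = √(2mKE) = √(2 × 9.109 × 10⁻³¹ × 2.035 × 10⁻¹⁶) = 1.925 × 10⁻²³ kg·m/s.
λ = h/p = 6.626 × 10⁻³⁴ / 1.925 × 10⁻²³ = 3.44 × 10⁻¹¹ m = 34.4 pm.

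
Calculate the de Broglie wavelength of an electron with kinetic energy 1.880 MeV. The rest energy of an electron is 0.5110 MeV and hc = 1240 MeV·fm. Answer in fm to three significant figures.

Total energy E = KE + m₀c² = 1.880 + 0.5110 = 2.3910 MeV.
(pc)² = E² − (m₀c²)² = (2.3910)² − (0.5110)² = 5.456 MeV², so pc = 2.336 MeV.
λ = hc/(pc) = 1240 MeV·fm / 2.336 MeV = 531 fm.

λ = 531 fm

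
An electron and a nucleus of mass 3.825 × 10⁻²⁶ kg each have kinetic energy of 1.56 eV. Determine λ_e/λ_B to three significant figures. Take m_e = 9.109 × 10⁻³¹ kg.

At fixed KE, p = √(2mKE) so λ = h/p ∝ 1/√m.
λ_e/λ_B = √(m_B/m_e) = √(3.825 × 10⁻²⁶/9.109 × 10⁻³¹) = √(4.199 × 10⁴) = 205.

λ_e/λ_B = 205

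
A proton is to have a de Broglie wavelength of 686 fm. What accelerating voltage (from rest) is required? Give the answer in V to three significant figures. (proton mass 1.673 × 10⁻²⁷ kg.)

V = 1740 V

p = h/λ = 6.626 × 10⁻³⁴ / 6.860 × 10⁻¹³ = 9.659 × 10⁻²² kg·m/s.
KE = p²/(2m) = 2.788 × 10⁻¹⁶ J.
V = KE/e = 2.788 × 10⁻¹⁶ / (1.602 × 10⁻¹⁹) = 1740 V.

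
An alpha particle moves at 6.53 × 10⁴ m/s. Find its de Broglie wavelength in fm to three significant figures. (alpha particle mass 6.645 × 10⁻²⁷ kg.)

p = mv = 6.645 × 10⁻²⁷ × 6.53 × 10⁴ = 4.339 × 10⁻²² kg·m/s.
λ = h/p = 6.626 × 10⁻³⁴ / 4.339 × 10⁻²² = 1.53 × 10⁻¹² m = 1530 fm.

λ = 1530 fm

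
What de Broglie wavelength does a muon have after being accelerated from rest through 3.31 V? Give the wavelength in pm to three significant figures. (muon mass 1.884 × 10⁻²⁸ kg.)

KE = eV = 1.602 × 10⁻¹⁹ × 3.310 = 5.303 × 10⁻¹⁹ J.
p = √(2mKE) = √(2 × 1.884 × 10⁻²⁸ × 5.303 × 10⁻¹⁹) = 1.414 × 10⁻²³ kg·m/s.
λ = h/p = 6.626 × 10⁻³⁴ / 1.414 × 10⁻²³ = 4.69 × 10⁻¹¹ m = 46.9 pm.

λ = 46.9 pm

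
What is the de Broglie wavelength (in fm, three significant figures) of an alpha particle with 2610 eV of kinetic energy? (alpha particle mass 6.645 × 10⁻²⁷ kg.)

KE = 2610 eV = 4.181 × 10⁻¹⁶ J.
p = √(2mKE) = √(2 × 6.645 × 10⁻²⁷ × 4.181 × 10⁻¹⁶) = 2.357 × 10⁻²¹ kg·m/s.
λ = h/p = 6.626 × 10⁻³⁴ / 2.357 × 10⁻²¹ = 2.81 × 10⁻¹³ m = 281 fm.

λ = 281 fm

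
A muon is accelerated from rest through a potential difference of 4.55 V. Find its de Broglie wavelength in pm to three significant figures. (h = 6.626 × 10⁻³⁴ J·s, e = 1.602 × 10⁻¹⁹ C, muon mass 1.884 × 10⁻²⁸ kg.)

λ = 40.0 pm

KE = eV = 1.602 × 10⁻¹⁹ × 4.550 = 7.289 × 10⁻¹⁹ J.
p = √(2mKE) = √(2 × 1.884 × 10⁻²⁸ × 7.289 × 10⁻¹⁹) = 1.657 × 10⁻²³ kg·m/s.
λ = h/p = 6.626 × 10⁻³⁴ / 1.657 × 10⁻²³ = 4.00 × 10⁻¹¹ m = 40.0 pm.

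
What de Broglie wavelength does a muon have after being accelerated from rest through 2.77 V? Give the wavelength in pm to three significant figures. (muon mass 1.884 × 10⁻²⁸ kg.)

KE = eV = 1.602 × 10⁻¹⁹ × 2.770 = 4.438 × 10⁻¹⁹ J.
p = √(2mKE) = √(2 × 1.884 × 10⁻²⁸ × 4.438 × 10⁻¹⁹) = 1.293 × 10⁻²³ kg·m/s.
λ = h/p = 6.626 × 10⁻³⁴ / 1.293 × 10⁻²³ = 5.12 × 10⁻¹¹ m = 51.2 pm.

λ = 51.2 pm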